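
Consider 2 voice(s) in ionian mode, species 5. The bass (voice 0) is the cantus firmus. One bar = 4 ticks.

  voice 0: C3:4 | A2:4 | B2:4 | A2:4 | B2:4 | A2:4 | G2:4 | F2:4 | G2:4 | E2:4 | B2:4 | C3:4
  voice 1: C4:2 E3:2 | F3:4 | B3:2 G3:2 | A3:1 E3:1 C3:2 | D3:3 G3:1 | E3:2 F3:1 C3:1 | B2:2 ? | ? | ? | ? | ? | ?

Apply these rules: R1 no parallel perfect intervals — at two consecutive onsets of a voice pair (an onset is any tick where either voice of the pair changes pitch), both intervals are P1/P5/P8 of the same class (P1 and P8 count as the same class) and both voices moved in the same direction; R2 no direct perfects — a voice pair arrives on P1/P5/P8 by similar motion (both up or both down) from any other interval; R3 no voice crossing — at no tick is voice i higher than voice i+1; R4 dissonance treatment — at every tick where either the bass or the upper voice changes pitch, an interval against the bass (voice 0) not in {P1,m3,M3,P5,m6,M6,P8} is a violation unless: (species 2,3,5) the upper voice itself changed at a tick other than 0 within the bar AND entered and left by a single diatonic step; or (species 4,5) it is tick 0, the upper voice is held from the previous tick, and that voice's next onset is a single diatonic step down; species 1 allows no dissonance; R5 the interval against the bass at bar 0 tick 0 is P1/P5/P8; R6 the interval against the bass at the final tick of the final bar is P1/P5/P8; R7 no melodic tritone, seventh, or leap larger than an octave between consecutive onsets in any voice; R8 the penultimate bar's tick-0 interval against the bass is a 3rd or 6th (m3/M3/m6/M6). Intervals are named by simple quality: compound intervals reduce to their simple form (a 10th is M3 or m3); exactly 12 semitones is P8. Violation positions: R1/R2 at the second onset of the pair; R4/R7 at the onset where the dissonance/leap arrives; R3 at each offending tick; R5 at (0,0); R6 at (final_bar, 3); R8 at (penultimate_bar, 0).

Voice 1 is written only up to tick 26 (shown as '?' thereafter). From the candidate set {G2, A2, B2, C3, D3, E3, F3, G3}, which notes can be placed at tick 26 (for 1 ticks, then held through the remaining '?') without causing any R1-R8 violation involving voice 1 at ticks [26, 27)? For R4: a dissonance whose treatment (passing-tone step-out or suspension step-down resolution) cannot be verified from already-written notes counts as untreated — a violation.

G2: legal
A2: violates R4
B2: legal
C3: violates R4
D3: legal
E3: legal
F3: violates R4,R7
G3: legal

{B2, D3, E3, G2, G3}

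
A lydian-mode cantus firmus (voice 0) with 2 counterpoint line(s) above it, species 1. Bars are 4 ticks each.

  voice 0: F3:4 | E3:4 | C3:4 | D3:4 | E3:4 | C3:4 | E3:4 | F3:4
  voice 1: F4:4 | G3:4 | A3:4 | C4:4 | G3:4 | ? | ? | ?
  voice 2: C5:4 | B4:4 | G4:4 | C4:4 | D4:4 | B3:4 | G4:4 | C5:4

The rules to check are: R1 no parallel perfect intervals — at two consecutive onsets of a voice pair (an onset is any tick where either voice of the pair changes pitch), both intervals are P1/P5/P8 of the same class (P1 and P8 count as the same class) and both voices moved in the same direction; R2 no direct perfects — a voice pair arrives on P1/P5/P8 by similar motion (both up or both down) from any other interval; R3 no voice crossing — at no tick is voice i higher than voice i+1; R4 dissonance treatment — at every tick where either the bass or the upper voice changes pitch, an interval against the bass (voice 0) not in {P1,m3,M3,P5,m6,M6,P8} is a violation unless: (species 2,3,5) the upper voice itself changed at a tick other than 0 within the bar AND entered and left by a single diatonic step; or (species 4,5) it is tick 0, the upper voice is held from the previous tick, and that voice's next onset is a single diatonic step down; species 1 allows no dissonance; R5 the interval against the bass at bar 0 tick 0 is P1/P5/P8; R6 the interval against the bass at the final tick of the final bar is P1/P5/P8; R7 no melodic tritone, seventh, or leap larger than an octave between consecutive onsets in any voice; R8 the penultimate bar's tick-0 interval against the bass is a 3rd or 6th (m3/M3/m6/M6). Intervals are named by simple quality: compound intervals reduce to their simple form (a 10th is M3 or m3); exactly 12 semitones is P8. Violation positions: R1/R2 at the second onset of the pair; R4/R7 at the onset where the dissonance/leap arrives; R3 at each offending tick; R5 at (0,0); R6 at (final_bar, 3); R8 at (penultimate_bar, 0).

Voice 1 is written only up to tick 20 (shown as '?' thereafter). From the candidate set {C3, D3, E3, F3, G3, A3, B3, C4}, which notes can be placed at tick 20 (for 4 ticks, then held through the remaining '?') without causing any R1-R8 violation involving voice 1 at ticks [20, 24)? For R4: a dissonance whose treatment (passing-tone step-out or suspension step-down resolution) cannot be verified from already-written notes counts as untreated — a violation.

{A3, G3}

C3: violates R2
D3: violates R4
E3: violates R1
F3: violates R4
G3: legal
A3: legal
B3: violates R4
C4: violates R3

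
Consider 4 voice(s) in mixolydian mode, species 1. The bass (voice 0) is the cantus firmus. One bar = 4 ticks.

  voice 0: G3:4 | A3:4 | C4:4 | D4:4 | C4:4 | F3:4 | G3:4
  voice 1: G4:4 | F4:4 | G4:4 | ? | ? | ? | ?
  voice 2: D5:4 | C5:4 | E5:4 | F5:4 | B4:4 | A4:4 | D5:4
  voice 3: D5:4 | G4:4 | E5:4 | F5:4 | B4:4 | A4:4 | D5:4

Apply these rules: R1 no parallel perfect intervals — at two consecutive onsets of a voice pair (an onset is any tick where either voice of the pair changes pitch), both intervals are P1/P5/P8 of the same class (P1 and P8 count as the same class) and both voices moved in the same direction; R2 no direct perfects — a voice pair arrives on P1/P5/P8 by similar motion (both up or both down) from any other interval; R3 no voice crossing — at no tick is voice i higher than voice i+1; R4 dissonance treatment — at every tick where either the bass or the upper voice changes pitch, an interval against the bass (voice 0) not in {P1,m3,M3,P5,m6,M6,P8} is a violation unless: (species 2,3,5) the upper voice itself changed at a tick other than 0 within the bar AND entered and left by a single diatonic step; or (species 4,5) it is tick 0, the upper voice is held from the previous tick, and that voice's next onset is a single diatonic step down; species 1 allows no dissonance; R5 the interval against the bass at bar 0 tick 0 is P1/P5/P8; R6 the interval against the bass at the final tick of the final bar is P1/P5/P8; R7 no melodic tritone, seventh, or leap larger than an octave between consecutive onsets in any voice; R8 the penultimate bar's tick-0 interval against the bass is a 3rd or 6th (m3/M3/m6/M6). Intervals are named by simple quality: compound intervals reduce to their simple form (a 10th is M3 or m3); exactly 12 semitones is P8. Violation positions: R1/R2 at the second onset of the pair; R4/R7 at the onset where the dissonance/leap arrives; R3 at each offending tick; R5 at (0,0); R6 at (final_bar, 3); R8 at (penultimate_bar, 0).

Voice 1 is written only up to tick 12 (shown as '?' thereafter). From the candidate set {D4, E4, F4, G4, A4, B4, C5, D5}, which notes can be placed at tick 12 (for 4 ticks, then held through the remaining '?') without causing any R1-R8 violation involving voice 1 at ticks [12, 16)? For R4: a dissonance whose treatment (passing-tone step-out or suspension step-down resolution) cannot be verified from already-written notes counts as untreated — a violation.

{B4, D4, F4}

D4: legal
E4: violates R4
F4: legal
G4: violates R4
A4: violates R1
B4: legal
C5: violates R4
D5: violates R2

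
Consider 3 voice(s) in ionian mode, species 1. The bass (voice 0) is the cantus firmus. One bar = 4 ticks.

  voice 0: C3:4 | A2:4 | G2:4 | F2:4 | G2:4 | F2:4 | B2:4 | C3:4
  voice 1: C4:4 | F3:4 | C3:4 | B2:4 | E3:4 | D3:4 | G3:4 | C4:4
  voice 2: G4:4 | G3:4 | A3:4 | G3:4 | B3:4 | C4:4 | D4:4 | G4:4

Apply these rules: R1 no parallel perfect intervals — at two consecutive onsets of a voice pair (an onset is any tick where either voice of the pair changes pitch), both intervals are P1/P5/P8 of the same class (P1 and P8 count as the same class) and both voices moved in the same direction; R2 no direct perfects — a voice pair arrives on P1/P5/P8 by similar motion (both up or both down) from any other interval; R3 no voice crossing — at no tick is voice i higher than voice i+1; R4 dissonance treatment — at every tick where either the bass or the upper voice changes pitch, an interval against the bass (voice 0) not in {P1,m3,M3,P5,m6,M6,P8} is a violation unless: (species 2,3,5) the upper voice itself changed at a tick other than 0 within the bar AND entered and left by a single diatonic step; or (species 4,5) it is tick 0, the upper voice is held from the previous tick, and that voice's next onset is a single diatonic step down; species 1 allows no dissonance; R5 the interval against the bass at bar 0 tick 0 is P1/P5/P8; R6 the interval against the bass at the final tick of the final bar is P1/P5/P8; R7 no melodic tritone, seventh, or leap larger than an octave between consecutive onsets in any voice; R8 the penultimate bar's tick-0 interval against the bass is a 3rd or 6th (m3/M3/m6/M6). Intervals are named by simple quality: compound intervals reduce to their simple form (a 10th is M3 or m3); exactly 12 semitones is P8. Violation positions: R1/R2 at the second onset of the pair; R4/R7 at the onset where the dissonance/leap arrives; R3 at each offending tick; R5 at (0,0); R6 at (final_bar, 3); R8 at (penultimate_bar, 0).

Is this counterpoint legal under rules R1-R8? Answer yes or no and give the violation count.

bar 0: v0=C3 v1=C4 v2=G4 (P5)
bar 1: v0=A2 v1=F3 v2=G3 (m7)
bar 2: v0=G2 v1=C3 v2=A3 (M2)
bar 3: v0=F2 v1=B2 v2=G3 (M2)
bar 4: v0=G2 v1=E3 v2=B3 (M3)
bar 5: v0=F2 v1=D3 v2=C4 (P5)
bar 6: v0=B2 v1=G3 v2=D4 (m3)
bar 7: v0=C3 v1=C4 v2=G4 (P5)
  R4 @ bar1.0: A2/G3 m7 untreated
  R4 @ bar2.0: G2/C3 P4 untreated
  R4 @ bar2.0: G2/A3 M2 untreated
  R4 @ bar3.0: F2/B2 TT untreated
  R4 @ bar3.0: F2/G3 M2 untreated
  R2 @ bar4.0: B2/G3 m6 -> E3/B3 P5 similar
  R2 @ bar6.0: D3/C4 m7 -> G3/D4 P5 similar
  R7 @ bar6.0: F2->B2 leap 6st
  R1 @ bar7.0: G3/D4 P5 -> C4/G4 P5 similar
  R2 @ bar7.0: B2/G3 m6 -> C3/C4 P8 similar
  R2 @ bar7.0: B2/D4 m3 -> C3/G4 P5 similar

No (11 violations)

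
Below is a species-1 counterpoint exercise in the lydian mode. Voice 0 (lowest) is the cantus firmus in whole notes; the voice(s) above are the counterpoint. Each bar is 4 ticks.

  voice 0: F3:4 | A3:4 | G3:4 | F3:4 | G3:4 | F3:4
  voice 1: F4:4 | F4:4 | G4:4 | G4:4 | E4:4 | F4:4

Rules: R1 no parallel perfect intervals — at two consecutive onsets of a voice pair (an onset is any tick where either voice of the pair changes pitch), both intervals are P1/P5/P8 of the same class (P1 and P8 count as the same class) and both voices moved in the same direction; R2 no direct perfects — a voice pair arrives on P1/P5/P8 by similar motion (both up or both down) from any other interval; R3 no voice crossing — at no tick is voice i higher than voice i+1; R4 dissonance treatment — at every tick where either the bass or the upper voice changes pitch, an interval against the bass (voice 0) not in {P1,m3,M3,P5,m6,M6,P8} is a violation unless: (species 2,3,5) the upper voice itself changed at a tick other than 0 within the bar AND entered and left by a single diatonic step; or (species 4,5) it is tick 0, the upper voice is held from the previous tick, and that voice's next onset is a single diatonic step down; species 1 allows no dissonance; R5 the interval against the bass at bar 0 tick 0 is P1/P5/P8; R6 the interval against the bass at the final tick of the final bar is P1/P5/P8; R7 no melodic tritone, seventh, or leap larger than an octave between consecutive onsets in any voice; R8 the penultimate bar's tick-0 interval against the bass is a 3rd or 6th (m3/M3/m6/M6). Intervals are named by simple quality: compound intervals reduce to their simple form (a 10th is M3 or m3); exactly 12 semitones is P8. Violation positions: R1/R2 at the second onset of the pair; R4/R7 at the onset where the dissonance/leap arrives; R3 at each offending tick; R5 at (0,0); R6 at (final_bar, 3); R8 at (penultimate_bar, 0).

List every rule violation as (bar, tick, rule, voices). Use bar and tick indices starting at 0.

bar 0: v0=F3 v1=F4 downbeat P8
bar 1: v0=A3 v1=F4 downbeat m6
bar 2: v0=G3 v1=G4 downbeat P8
bar 3: v0=F3 v1=G4 downbeat M2
bar 4: v0=G3 v1=E4 downbeat M6
bar 5: v0=F3 v1=F4 downbeat P8
  -> R4 @ bar 3 tick 0 v(0, 1): F3/G4 M2 untreated

(3, 0, R4, (0, 1))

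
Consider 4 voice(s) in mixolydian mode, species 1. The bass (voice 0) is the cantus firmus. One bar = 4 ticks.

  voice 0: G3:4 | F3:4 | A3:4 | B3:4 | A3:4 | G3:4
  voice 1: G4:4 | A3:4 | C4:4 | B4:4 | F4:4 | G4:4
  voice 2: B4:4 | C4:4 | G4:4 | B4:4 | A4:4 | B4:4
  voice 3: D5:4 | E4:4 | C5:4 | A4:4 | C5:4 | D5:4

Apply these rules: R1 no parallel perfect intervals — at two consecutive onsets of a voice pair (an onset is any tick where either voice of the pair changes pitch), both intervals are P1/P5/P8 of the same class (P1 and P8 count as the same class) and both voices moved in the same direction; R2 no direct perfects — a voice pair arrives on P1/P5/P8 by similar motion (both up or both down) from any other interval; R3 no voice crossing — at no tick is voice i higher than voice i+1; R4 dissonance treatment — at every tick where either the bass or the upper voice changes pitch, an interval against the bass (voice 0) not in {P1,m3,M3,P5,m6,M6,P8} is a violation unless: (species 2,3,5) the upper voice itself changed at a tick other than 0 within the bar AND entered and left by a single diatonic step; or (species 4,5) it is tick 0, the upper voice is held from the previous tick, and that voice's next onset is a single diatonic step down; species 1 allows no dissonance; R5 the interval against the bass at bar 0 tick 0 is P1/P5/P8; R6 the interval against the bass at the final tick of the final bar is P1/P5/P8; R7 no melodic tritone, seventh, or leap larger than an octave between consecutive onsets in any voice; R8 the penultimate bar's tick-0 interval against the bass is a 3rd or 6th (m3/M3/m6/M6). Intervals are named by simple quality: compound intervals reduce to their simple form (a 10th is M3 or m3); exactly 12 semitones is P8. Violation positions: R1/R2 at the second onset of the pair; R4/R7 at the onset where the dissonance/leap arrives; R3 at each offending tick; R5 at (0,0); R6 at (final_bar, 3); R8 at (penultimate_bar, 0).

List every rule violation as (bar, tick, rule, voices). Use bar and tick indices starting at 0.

bar 0: v0=G3 v1=G4 v2=B4 v3=D5 downbeat P5
bar 1: v0=F3 v1=A3 v2=C4 v3=E4 downbeat M7
bar 2: v0=A3 v1=C4 v2=G4 v3=C5 downbeat m3
bar 3: v0=B3 v1=B4 v2=B4 v3=A4 downbeat m7
bar 4: v0=A3 v1=F4 v2=A4 v3=C5 downbeat m3
bar 5: v0=G3 v1=G4 v2=B4 v3=D5 downbeat P5
  -> R5 @ bar 0 tick 0 v(0, 2): opens on M3
  -> R1 @ bar 1 tick 0 v(1, 3): G4/D5 P5 -> A3/E4 P5 similar
  -> R2 @ bar 1 tick 0 v(0, 2): G3/B4 M3 -> F3/C4 P5 similar
  -> R4 @ bar 1 tick 0 v(0, 3): F3/E4 M7 untreated
  -> R7 @ bar 1 tick 0 v(1,): G4->A3 leap 10st
  -> R7 @ bar 1 tick 0 v(2,): B4->C4 leap 11st
  -> R7 @ bar 1 tick 0 v(3,): D5->E4 leap 10st
  -> R2 @ bar 2 tick 0 v(1, 2): A3/C4 m3 -> C4/G4 P5 similar
  -> R2 @ bar 2 tick 0 v(1, 3): A3/E4 P5 -> C4/C5 P8 similar
  -> R4 @ bar 2 tick 0 v(0, 2): A3/G4 m7 untreated
  -> R2 @ bar 3 tick 0 v(0, 1): A3/C4 m3 -> B3/B4 P8 similar
  -> R2 @ bar 3 tick 0 v(0, 2): A3/G4 m7 -> B3/B4 P8 similar
  -> R2 @ bar 3 tick 0 v(1, 2): C4/G4 P5 -> B4/B4 P1 similar
  -> R3 @ bar 3 tick 0 v(2, 3): B4 above A4
  -> R4 @ bar 3 tick 0 v(0, 3): B3/A4 m7 untreated
  -> R7 @ bar 3 tick 0 v(1,): C4->B4 leap 11st
  -> R3 @ bar 3 tick 1 v(2, 3): B4 above A4
  -> R3 @ bar 3 tick 2 v(2, 3): B4 above A4
  -> R3 @ bar 3 tick 3 v(2, 3): B4 above A4
  -> R1 @ bar 4 tick 0 v(0, 2): B3/B4 P8 -> A3/A4 P8 similar
  -> R7 @ bar 4 tick 0 v(1,): B4->F4 leap 6st
  -> R8 @ bar 4 tick 0 v(0, 2): penult P8 not 3rd/6th
  -> R1 @ bar 5 tick 0 v(1, 3): F4/C5 P5 -> G4/D5 P5 similar
  -> R6 @ bar 5 tick 3 v(0, 2): closes on M3

(0, 0, R5, (0, 2))
(1, 0, R1, (1, 3))
(1, 0, R2, (0, 2))
(1, 0, R4, (0, 3))
(1, 0, R7, (1,))
(1, 0, R7, (2,))
(1, 0, R7, (3,))
(2, 0, R2, (1, 2))
(2, 0, R2, (1, 3))
(2, 0, R4, (0, 2))
(3, 0, R2, (0, 1))
(3, 0, R2, (0, 2))
(3, 0, R2, (1, 2))
(3, 0, R3, (2, 3))
(3, 0, R4, (0, 3))
(3, 0, R7, (1,))
(3, 1, R3, (2, 3))
(3, 2, R3, (2, 3))
(3, 3, R3, (2, 3))
(4, 0, R1, (0, 2))
(4, 0, R7, (1,))
(4, 0, R8, (0, 2))
(5, 0, R1, (1, 3))
(5, 3, R6, (0, 2))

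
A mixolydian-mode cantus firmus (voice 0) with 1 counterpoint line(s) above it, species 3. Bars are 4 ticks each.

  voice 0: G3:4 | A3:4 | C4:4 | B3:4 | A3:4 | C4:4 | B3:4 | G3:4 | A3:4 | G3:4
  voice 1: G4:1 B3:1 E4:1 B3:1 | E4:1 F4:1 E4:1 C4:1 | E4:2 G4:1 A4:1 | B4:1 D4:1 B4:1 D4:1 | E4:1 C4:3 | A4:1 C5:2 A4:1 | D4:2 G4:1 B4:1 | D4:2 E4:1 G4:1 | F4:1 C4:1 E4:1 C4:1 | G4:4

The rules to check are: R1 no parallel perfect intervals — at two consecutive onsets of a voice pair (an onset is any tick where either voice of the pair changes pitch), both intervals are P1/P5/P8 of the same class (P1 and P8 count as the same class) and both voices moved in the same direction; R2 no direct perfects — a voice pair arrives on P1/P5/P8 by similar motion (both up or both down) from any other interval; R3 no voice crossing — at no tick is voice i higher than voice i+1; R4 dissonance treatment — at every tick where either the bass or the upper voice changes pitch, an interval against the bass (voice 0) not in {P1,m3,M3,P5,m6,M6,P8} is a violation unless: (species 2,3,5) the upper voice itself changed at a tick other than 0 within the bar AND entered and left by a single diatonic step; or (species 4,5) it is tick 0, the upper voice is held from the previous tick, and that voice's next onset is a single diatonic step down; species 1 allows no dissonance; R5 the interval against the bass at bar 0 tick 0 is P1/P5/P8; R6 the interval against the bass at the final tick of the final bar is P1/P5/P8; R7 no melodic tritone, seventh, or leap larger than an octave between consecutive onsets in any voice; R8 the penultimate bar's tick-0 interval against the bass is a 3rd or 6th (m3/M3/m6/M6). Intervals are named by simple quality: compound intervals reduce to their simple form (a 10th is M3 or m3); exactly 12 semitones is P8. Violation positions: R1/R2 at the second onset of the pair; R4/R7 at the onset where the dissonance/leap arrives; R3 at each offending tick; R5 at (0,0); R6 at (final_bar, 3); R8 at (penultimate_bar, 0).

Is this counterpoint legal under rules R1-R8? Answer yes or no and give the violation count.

bar 0: v0=G3 v1=G4 (P8)
bar 1: v0=A3 v1=E4 (P5)
bar 2: v0=C4 v1=E4 (M3)
bar 3: v0=B3 v1=B4 (P8)
bar 4: v0=A3 v1=E4 (P5)
bar 5: v0=C4 v1=A4 (M6)
bar 6: v0=B3 v1=D4 (m3)
bar 7: v0=G3 v1=D4 (P5)
bar 8: v0=A3 v1=F4 (m6)
bar 9: v0=G3 v1=G4 (P8)
  R2 @ bar1.0: G3/B3 M3 -> A3/E4 P5 similar
  R2 @ bar7.0: B3/B4 P8 -> G3/D4 P5 similar

No (2 violations)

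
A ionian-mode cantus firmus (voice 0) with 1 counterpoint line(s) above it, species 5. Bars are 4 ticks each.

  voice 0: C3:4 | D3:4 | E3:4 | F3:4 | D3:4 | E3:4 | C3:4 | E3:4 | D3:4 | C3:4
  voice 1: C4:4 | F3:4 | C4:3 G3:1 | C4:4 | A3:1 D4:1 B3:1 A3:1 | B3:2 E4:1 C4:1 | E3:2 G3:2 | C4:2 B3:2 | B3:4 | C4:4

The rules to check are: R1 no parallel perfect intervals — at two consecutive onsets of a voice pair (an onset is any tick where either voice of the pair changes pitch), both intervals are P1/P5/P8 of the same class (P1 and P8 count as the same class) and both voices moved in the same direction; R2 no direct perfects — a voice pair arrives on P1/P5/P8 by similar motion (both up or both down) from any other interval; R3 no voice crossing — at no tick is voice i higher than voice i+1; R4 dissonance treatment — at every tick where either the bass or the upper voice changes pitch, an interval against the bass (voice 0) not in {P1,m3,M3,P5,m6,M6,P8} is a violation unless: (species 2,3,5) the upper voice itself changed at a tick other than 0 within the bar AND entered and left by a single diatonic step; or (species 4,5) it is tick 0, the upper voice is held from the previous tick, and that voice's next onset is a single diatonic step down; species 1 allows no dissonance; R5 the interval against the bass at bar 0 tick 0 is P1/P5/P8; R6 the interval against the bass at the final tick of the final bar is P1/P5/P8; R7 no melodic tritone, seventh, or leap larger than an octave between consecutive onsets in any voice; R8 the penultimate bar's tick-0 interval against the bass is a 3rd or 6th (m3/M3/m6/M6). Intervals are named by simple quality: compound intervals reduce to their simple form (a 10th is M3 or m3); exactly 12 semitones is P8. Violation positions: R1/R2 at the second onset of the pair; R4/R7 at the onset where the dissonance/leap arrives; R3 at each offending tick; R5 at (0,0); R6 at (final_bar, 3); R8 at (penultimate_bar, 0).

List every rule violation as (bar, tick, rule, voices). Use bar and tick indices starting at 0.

bar 0: v0=C3 v1=C4 downbeat P8
bar 1: v0=D3 v1=F3 downbeat m3
bar 2: v0=E3 v1=C4 downbeat m6
bar 3: v0=F3 v1=C4 downbeat P5
bar 4: v0=D3 v1=A3 downbeat P5
bar 5: v0=E3 v1=B3 downbeat P5
bar 6: v0=C3 v1=E3 downbeat M3
bar 7: v0=E3 v1=C4 downbeat m6
bar 8: v0=D3 v1=B3 downbeat M6
bar 9: v0=C3 v1=C4 downbeat P8
  -> R2 @ bar 3 tick 0 v(0, 1): E3/G3 m3 -> F3/C4 P5 similar
  -> R1 @ bar 4 tick 0 v(0, 1): F3/C4 P5 -> D3/A3 P5 similar
  -> R1 @ bar 5 tick 0 v(0, 1): D3/A3 P5 -> E3/B3 P5 similar

(3, 0, R2, (0, 1))
(4, 0, R1, (0, 1))
(5, 0, R1, (0, 1))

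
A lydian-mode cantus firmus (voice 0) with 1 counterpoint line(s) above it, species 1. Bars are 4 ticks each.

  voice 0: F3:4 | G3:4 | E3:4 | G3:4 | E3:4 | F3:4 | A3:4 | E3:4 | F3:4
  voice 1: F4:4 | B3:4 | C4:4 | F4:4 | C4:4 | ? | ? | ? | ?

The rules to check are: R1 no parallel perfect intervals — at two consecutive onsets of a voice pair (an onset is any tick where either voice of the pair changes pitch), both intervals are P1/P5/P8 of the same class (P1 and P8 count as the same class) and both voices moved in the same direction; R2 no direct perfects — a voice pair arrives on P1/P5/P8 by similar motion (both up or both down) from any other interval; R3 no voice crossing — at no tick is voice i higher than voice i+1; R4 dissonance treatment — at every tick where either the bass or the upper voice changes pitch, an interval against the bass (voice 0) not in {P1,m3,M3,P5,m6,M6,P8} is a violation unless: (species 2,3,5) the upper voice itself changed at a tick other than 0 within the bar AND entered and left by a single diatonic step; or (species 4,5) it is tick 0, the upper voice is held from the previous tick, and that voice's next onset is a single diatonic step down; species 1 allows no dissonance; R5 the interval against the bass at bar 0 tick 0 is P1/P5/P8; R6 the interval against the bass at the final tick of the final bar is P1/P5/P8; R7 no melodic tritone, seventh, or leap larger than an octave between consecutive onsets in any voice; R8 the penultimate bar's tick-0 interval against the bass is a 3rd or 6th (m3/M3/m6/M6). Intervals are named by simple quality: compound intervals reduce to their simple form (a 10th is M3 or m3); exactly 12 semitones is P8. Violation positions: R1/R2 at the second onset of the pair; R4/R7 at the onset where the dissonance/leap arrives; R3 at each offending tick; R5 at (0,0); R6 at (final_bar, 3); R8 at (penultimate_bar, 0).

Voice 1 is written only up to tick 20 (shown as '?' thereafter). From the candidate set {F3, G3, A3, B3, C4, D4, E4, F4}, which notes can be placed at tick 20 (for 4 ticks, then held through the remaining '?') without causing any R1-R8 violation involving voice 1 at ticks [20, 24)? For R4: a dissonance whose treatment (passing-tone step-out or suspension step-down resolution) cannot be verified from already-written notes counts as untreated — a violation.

{A3, C4, D4, F3}

F3: legal
G3: violates R4
A3: legal
B3: violates R4
C4: legal
D4: legal
E4: violates R4
F4: violates R2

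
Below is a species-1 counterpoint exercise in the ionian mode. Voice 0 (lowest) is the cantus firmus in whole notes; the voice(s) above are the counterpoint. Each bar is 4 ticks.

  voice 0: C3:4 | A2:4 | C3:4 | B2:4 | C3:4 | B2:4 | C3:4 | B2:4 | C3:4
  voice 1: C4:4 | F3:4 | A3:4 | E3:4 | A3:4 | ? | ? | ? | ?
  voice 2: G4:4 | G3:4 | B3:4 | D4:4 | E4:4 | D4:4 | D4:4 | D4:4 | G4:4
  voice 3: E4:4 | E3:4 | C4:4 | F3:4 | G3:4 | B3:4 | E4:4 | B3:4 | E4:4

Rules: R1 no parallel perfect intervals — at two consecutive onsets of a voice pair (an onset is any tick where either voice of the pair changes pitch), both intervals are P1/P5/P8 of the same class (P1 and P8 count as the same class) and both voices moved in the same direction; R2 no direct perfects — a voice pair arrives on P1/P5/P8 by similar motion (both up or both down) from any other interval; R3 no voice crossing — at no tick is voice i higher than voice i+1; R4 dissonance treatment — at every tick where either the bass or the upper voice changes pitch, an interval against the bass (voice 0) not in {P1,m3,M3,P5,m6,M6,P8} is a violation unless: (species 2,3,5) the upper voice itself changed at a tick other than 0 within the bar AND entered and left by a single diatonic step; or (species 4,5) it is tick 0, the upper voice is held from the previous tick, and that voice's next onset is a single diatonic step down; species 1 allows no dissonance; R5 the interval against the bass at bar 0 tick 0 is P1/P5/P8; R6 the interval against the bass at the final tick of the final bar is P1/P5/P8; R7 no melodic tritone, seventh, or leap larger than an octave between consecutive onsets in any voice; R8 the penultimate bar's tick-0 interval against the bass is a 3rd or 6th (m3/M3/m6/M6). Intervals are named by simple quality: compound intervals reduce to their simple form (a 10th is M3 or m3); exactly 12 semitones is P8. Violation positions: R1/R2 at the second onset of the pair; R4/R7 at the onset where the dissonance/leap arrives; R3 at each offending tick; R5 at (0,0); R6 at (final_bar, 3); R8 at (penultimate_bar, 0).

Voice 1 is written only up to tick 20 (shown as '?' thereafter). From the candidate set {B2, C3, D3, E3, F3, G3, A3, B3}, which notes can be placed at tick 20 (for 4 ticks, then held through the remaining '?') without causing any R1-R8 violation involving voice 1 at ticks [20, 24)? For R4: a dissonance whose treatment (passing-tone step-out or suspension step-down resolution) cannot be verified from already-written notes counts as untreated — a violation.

B2: violates R2,R7
C3: violates R4
D3: violates R2
E3: violates R4
F3: violates R4
G3: violates R1
A3: violates R4
B3: violates R2

{}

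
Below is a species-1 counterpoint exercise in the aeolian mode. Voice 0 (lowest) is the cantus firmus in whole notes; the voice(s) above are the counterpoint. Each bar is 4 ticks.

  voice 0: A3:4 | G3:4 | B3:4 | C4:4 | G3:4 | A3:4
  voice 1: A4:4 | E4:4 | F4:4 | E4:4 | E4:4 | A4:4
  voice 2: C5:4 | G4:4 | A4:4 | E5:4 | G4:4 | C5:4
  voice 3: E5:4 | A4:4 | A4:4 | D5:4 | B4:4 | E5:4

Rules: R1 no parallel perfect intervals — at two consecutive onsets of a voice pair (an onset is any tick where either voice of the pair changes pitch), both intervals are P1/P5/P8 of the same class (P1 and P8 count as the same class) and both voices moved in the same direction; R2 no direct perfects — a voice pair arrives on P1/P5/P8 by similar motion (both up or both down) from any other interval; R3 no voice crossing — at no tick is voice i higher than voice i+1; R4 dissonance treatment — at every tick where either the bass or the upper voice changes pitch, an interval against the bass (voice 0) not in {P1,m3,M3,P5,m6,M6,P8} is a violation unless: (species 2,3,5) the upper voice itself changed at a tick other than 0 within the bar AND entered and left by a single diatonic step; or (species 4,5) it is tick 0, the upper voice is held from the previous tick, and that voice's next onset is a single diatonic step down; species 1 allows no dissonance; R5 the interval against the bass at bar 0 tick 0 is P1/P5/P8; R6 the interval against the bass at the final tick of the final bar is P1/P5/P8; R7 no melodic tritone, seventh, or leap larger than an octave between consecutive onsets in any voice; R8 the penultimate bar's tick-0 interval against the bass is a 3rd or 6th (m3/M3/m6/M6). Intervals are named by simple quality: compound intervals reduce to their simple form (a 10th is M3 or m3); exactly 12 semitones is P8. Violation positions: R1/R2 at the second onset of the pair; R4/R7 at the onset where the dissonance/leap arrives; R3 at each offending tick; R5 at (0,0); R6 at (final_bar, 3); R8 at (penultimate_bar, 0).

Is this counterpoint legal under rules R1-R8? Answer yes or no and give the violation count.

No (17 violations)

bar 0: v0=A3 v1=A4 v2=C5 v3=E5 (P5)
bar 1: v0=G3 v1=E4 v2=G4 v3=A4 (M2)
bar 2: v0=B3 v1=F4 v2=A4 v3=A4 (m7)
bar 3: v0=C4 v1=E4 v2=E5 v3=D5 (M2)
bar 4: v0=G3 v1=E4 v2=G4 v3=B4 (M3)
bar 5: v0=A3 v1=A4 v2=C5 v3=E5 (P5)
  R5 @ bar0.0: opens on m3
  R2 @ bar1.0: A3/C5 m3 -> G3/G4 P8 similar
  R4 @ bar1.0: G3/A4 M2 untreated
  R4 @ bar2.0: B3/F4 TT untreated
  R4 @ bar2.0: B3/A4 m7 untreated
  R4 @ bar2.0: B3/A4 m7 untreated
  R3 @ bar3.0: E5 above D5
  R4 @ bar3.0: C4/D5 M2 untreated
  R3 @ bar3.1: E5 above D5
  R3 @ bar3.2: E5 above D5
  R3 @ bar3.3: E5 above D5
  R2 @ bar4.0: C4/E5 M3 -> G3/G4 P8 similar
  R8 @ bar4.0: penult P8 not 3rd/6th
  R1 @ bar5.0: E4/B4 P5 -> A4/E5 P5 similar
  R2 @ bar5.0: G3/E4 M6 -> A3/A4 P8 similar
  R2 @ bar5.0: G3/B4 M3 -> A3/E5 P5 similar
  R6 @ bar5.3: closes on m3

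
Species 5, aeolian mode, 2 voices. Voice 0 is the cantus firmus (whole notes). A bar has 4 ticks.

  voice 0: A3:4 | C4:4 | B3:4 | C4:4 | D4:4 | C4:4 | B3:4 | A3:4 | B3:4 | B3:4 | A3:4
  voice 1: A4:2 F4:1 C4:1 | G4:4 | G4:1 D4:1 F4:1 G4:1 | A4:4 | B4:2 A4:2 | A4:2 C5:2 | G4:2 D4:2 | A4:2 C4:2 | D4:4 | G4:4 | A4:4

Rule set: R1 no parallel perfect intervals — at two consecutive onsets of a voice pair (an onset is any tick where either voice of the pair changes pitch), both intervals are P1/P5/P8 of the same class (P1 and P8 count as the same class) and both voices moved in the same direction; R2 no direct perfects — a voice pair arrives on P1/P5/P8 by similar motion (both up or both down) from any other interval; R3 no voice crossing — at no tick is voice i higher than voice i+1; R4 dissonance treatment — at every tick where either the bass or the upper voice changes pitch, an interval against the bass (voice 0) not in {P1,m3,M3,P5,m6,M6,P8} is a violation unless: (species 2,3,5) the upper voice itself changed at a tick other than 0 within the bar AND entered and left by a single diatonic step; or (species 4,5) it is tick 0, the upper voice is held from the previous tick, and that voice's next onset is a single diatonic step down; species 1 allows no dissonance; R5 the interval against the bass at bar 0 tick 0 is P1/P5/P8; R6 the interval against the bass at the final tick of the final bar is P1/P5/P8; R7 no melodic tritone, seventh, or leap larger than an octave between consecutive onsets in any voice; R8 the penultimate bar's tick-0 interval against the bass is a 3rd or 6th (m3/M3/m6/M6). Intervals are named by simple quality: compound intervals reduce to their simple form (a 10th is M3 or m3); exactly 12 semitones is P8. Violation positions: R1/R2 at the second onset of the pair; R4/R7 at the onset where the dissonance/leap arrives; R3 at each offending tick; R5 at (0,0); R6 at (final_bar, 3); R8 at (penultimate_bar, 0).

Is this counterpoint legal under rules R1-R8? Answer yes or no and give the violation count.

bar 0: v0=A3 v1=A4 (P8)
bar 1: v0=C4 v1=G4 (P5)
bar 2: v0=B3 v1=G4 (m6)
bar 3: v0=C4 v1=A4 (M6)
bar 4: v0=D4 v1=B4 (M6)
bar 5: v0=C4 v1=A4 (M6)
bar 6: v0=B3 v1=G4 (m6)
bar 7: v0=A3 v1=A4 (P8)
bar 8: v0=B3 v1=D4 (m3)
bar 9: v0=B3 v1=G4 (m6)
bar 10: v0=A3 v1=A4 (P8)
  R2 @ bar1.0: A3/C4 m3 -> C4/G4 P5 similar
  R4 @ bar2.2: B3/F4 TT untreated

No (2 violations)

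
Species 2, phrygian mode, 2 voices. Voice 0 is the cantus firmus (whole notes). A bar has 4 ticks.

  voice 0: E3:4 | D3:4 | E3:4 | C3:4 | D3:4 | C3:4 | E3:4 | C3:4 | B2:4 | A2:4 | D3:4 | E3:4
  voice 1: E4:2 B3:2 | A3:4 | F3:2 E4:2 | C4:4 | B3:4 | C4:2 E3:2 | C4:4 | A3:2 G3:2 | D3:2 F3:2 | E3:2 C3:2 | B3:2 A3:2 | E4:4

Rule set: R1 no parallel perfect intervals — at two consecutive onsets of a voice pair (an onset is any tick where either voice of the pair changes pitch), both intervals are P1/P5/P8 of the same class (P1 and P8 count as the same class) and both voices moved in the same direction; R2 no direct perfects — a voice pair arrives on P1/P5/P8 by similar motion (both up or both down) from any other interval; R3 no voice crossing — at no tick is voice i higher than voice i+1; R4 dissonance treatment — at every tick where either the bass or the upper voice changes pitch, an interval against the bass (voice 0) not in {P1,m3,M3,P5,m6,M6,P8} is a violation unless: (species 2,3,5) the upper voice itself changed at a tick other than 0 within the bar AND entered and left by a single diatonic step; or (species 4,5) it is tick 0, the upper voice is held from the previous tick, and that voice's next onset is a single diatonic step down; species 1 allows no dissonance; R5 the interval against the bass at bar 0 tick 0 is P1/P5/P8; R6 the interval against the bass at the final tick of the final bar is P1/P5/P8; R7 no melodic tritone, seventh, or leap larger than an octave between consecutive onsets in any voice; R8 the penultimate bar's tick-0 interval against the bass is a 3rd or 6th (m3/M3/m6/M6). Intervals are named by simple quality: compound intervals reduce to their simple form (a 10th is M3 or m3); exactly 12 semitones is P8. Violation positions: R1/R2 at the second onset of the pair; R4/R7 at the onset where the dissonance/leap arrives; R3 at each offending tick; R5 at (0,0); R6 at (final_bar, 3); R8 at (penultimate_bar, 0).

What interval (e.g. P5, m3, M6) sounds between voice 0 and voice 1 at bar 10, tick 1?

M6

voice 0=D3 voice 1=B3 -> M6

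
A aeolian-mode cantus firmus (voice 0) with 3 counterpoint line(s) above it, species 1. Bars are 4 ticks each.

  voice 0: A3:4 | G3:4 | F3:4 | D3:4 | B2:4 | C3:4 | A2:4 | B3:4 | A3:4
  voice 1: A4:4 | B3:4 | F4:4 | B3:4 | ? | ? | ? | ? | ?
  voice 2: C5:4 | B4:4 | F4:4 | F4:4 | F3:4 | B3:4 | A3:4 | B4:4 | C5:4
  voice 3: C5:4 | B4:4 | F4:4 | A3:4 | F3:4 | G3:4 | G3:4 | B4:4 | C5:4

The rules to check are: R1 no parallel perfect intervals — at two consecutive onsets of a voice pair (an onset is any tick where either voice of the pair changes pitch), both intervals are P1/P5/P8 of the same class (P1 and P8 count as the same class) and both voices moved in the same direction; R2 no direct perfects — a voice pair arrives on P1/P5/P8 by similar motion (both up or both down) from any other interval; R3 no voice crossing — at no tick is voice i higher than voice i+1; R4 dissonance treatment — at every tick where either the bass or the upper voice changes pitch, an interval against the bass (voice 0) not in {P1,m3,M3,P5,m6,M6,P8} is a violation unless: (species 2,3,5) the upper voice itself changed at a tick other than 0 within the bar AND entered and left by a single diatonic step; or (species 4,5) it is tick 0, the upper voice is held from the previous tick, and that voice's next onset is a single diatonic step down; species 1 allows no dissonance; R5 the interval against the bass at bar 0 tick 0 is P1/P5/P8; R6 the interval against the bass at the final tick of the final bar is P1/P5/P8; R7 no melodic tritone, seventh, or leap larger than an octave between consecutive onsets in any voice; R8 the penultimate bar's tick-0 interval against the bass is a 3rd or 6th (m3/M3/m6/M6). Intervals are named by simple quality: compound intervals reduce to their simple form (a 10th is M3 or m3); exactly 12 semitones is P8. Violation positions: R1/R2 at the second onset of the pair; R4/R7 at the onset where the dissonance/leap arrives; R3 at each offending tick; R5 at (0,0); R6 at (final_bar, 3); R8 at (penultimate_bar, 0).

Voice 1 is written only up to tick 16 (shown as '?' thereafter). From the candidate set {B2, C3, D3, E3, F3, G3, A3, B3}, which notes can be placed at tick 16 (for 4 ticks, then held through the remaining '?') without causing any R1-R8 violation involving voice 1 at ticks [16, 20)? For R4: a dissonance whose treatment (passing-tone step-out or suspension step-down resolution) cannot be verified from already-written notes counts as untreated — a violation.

B2: violates R2
C3: violates R4,R7
D3: legal
E3: violates R4
F3: violates R2,R4,R7
G3: violates R3
A3: violates R3,R4
B3: violates R3

{D3}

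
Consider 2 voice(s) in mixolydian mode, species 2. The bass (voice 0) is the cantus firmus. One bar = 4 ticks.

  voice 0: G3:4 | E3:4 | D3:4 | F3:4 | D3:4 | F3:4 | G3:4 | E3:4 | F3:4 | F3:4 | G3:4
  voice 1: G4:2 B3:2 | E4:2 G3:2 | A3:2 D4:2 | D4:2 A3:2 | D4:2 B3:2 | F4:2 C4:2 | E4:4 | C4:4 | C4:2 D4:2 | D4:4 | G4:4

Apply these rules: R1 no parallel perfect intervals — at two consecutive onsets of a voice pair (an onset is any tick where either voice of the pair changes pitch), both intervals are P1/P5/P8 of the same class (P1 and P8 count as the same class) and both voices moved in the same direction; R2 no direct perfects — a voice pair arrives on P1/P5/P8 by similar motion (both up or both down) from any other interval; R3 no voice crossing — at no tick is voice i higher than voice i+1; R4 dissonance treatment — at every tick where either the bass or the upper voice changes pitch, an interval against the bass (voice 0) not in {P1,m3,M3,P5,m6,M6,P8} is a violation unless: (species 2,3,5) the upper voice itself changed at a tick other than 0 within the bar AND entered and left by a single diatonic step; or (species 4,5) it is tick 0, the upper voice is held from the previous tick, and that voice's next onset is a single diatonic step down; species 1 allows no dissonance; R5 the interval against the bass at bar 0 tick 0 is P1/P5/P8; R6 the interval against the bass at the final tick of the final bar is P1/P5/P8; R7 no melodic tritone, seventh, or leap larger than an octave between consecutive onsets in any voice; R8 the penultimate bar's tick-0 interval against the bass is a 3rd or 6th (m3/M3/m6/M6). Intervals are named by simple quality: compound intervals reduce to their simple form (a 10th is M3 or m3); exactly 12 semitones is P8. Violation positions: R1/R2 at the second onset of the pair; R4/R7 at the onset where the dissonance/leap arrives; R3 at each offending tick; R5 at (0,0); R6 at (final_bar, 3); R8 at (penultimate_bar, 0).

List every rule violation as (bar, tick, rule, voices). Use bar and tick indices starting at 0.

(5, 0, R2, (0, 1))
(5, 0, R7, (1,))
(10, 0, R2, (0, 1))

bar 0: v0=G3 v1=G4 downbeat P8
bar 1: v0=E3 v1=E4 downbeat P8
bar 2: v0=D3 v1=A3 downbeat P5
bar 3: v0=F3 v1=D4 downbeat M6
bar 4: v0=D3 v1=D4 downbeat P8
bar 5: v0=F3 v1=F4 downbeat P8
bar 6: v0=G3 v1=E4 downbeat M6
bar 7: v0=E3 v1=C4 downbeat m6
bar 8: v0=F3 v1=C4 downbeat P5
bar 9: v0=F3 v1=D4 downbeat M6
bar 10: v0=G3 v1=G4 downbeat P8
  -> R2 @ bar 5 tick 0 v(0, 1): D3/B3 M6 -> F3/F4 P8 similar
  -> R7 @ bar 5 tick 0 v(1,): B3->F4 leap 6st
  -> R2 @ bar 10 tick 0 v(0, 1): F3/D4 M6 -> G3/G4 P8 similar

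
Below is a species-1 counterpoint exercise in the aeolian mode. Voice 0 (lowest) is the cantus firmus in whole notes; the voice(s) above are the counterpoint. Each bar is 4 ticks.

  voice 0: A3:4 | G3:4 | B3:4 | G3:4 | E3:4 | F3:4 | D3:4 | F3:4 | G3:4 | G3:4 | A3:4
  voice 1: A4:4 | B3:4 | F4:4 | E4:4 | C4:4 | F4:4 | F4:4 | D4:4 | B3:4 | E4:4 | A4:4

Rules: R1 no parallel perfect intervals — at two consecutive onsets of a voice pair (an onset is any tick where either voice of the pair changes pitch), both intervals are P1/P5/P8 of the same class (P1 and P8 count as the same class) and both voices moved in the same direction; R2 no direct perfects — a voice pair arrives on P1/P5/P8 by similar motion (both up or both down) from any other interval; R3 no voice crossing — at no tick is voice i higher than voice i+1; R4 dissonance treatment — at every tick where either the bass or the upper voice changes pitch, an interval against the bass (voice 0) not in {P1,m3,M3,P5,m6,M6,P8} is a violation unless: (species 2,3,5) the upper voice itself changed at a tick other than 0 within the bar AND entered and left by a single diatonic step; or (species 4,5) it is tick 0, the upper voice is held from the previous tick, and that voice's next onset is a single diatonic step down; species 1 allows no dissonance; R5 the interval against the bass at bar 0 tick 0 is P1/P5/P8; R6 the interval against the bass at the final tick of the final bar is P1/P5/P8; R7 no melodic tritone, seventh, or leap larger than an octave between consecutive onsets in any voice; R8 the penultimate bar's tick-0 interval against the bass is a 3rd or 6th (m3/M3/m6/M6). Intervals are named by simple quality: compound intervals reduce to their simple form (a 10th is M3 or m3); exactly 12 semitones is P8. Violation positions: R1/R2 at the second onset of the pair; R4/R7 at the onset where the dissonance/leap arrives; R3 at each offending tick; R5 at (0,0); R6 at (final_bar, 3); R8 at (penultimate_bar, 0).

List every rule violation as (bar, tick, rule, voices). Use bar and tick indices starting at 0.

bar 0: v0=A3 v1=A4 downbeat P8
bar 1: v0=G3 v1=B3 downbeat M3
bar 2: v0=B3 v1=F4 downbeat TT
bar 3: v0=G3 v1=E4 downbeat M6
bar 4: v0=E3 v1=C4 downbeat m6
bar 5: v0=F3 v1=F4 downbeat P8
bar 6: v0=D3 v1=F4 downbeat m3
bar 7: v0=F3 v1=D4 downbeat M6
bar 8: v0=G3 v1=B3 downbeat M3
bar 9: v0=G3 v1=E4 downbeat M6
bar 10: v0=A3 v1=A4 downbeat P8
  -> R7 @ bar 1 tick 0 v(1,): A4->B3 leap 10st
  -> R4 @ bar 2 tick 0 v(0, 1): B3/F4 TT untreated
  -> R7 @ bar 2 tick 0 v(1,): B3->F4 leap 6st
  -> R2 @ bar 5 tick 0 v(0, 1): E3/C4 m6 -> F3/F4 P8 similar
  -> R2 @ bar 10 tick 0 v(0, 1): G3/E4 M6 -> A3/A4 P8 similar

(1, 0, R7, (1,))
(2, 0, R4, (0, 1))
(2, 0, R7, (1,))
(5, 0, R2, (0, 1))
(10, 0, R2, (0, 1))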